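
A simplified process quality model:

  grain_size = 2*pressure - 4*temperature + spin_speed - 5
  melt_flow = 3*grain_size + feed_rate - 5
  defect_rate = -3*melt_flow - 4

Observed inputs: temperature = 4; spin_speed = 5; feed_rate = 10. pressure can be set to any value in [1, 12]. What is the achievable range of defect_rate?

Substituting into the grain_size equation gives grain_size = 2*pressure - 16.
So melt_flow = 6*pressure - 43.
Substituting into the defect_rate equation gives defect_rate = -18*pressure + 125.
Linear in pressure, so extremes are at the endpoints: pressure = 1 gives defect_rate = 107; pressure = 12 gives defect_rate = -91.

-91 to 107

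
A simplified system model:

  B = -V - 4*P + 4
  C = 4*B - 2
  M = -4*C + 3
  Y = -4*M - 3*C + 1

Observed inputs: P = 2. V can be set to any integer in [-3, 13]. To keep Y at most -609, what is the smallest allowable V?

V = 7

Substituting into the B equation gives B = -V - 4.
Substituting into the C equation gives C = -4*V - 18.
M becomes 16*V + 75.
This gives Y = -52*V - 245.
Require -52*V - 245 ≤ -609, so V ≥ 7.
The smallest integer in [-3, 13] satisfying this is 7.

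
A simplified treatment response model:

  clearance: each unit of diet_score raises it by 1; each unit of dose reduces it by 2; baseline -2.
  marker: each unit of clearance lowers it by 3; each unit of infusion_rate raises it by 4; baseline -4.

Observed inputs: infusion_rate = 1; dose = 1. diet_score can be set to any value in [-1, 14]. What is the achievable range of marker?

Substituting into the clearance equation gives clearance = diet_score - 4.
Substituting into the marker equation gives marker = -3*diet_score + 12.
Linear in diet_score, so extremes are at the endpoints: diet_score = -1 gives marker = 15; diet_score = 14 gives marker = -30.

-30 to 15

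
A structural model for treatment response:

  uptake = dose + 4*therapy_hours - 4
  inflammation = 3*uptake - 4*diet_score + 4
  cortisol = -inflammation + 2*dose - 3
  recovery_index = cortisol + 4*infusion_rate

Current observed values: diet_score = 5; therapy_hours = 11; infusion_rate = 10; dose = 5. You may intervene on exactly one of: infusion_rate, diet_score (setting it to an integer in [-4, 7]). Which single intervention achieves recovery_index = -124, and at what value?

Intervening on infusion_rate: with other inputs at their observed values, recovery_index = 4*infusion_rate - 112. Solving for -124 gives infusion_rate = -3, within [-4, 7].
Intervening on diet_score: recovery_index = 4*diet_score - 92. Reaching -124 requires diet_score = -8, outside [-4, 7].

set infusion_rate = -3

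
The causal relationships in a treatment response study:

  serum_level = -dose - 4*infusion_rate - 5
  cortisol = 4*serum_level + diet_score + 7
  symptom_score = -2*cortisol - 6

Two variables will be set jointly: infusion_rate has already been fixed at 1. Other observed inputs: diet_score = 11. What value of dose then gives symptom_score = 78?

With infusion_rate held at 1:
Substituting into the serum_level equation gives serum_level = -dose - 9.
Substituting into the cortisol equation gives cortisol = -4*dose - 18.
symptom_score becomes 8*dose + 30.
Solve 8*dose + 30 = 78: dose = (78 - 30) / 8 = 6.

dose = 6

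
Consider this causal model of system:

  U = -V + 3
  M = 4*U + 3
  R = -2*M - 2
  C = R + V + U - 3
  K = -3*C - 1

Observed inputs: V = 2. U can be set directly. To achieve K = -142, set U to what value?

Intervening on U fixes its value directly, overriding its dependence on V.
Substituting into the R equation gives R = -8*U - 8.
Substituting into the C equation gives C = -7*U - 9.
So K = 21*U + 26.
Solve 21*U + 26 = -142: U = (-142 - 26) / 21 = -8.

U = -8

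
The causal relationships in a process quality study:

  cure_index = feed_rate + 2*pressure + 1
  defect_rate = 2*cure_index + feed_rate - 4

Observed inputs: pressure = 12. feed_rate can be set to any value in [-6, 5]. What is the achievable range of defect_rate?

Substituting into the cure_index equation gives cure_index = feed_rate + 25.
So defect_rate = 3*feed_rate + 46.
Linear in feed_rate, so extremes are at the endpoints: feed_rate = -6 gives defect_rate = 28; feed_rate = 5 gives defect_rate = 61.

28 to 61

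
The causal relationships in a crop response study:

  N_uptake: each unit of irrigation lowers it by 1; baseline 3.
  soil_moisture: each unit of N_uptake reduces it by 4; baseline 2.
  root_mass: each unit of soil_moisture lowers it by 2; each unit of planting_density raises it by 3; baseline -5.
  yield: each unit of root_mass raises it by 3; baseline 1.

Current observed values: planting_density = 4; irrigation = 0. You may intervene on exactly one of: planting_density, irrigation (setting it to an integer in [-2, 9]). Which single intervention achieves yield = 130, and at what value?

Intervening on planting_density: yield = 9*planting_density + 46. Reaching 130 requires planting_density = 28/3, not an integer.
Intervening on irrigation: with other inputs at their observed values, yield = -24*irrigation + 82. Solving for 130 gives irrigation = -2, within [-2, 9].

set irrigation = -2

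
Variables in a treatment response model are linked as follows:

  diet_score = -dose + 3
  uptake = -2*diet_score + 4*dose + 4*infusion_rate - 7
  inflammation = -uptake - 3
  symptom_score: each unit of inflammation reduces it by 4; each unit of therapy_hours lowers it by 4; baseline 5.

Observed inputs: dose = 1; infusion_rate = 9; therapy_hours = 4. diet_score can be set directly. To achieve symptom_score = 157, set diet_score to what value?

diet_score = -3

Intervening on diet_score fixes its value directly, overriding its dependence on dose.
Substituting into the uptake equation gives uptake = -2*diet_score + 33.
Substituting into the inflammation equation gives inflammation = 2*diet_score - 36.
Substituting into the symptom_score equation gives symptom_score = -8*diet_score + 133.
Solve -8*diet_score + 133 = 157: diet_score = (157 - 133) / -8 = -3.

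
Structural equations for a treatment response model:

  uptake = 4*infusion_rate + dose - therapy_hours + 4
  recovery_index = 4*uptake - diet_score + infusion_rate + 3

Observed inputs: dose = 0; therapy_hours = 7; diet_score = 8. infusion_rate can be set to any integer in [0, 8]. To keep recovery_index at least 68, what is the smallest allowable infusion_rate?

Substituting into the uptake equation gives uptake = 4*infusion_rate - 3.
So recovery_index = 17*infusion_rate - 17.
Require 17*infusion_rate - 17 ≥ 68, so infusion_rate ≥ 5.
The smallest integer in [0, 8] satisfying this is 5.

infusion_rate = 5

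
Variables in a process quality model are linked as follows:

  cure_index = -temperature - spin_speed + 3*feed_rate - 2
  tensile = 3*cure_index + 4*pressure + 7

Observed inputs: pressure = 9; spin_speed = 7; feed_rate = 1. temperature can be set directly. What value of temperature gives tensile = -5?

Substituting into the cure_index equation gives cure_index = -temperature - 6.
Substituting into the tensile equation gives tensile = -3*temperature + 25.
Solve -3*temperature + 25 = -5: temperature = (-5 - 25) / -3 = 10.

temperature = 10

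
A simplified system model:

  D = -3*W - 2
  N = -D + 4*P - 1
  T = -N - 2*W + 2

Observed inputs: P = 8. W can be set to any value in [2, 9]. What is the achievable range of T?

-76 to -41

Substituting into the N equation gives N = 3*W + 33.
So T = -5*W - 31.
Linear in W, so extremes are at the endpoints: W = 2 gives T = -41; W = 9 gives T = -76.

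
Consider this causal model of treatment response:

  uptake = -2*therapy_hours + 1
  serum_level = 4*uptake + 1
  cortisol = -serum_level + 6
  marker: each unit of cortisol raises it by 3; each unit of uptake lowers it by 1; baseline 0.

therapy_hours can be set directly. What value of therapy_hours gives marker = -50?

therapy_hours = -2

Substituting into the serum_level equation gives serum_level = -8*therapy_hours + 5.
Substituting into the cortisol equation gives cortisol = 8*therapy_hours + 1.
So marker = 26*therapy_hours + 2.
Solve 26*therapy_hours + 2 = -50: therapy_hours = (-50 - 2) / 26 = -2.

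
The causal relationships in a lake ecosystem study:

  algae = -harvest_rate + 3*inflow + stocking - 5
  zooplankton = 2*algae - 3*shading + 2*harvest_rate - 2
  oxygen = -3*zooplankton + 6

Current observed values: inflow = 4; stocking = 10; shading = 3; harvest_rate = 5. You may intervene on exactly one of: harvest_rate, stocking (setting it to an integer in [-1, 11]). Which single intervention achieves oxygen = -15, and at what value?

set stocking = 2

Intervening on harvest_rate: the paths from harvest_rate to oxygen cancel (net effect zero), leaving oxygen = -63; -15 is unreachable this way.
Intervening on stocking: with other inputs at their observed values, oxygen = -6*stocking - 3. Solving for -15 gives stocking = 2, within [-1, 11].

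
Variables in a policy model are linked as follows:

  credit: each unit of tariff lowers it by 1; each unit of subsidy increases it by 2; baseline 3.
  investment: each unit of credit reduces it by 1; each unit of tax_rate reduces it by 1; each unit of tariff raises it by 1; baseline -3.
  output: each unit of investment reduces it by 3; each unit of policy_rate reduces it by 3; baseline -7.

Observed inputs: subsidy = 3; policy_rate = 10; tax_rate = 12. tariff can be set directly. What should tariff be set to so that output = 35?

tariff = 0

Substituting into the credit equation gives credit = -tariff + 9.
This gives investment = 2*tariff - 24.
This gives output = -6*tariff + 35.
Solve -6*tariff + 35 = 35: tariff = (35 - 35) / -6 = 0.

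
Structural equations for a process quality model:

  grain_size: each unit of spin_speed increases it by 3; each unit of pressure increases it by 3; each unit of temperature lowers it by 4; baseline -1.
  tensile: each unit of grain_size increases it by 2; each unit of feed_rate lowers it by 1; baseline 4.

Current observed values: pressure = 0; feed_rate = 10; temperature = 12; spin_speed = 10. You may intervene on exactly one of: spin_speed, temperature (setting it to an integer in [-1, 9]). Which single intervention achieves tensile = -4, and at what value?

set temperature = 7

Intervening on spin_speed: tensile = 6*spin_speed - 104. Reaching -4 requires spin_speed = 50/3, not an integer.
Intervening on temperature: with other inputs at their observed values, tensile = -8*temperature + 52. Solving for -4 gives temperature = 7, within [-1, 9].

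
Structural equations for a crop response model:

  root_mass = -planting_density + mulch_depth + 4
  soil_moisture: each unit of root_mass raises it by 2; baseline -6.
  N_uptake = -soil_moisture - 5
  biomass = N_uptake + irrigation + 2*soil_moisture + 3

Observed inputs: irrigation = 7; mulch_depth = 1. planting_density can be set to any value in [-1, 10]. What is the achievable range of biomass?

Substituting into the root_mass equation gives root_mass = -planting_density + 5.
This gives soil_moisture = -2*planting_density + 4.
Substituting into the N_uptake equation gives N_uptake = 2*planting_density - 9.
This gives biomass = -2*planting_density + 9.
Linear in planting_density, so extremes are at the endpoints: planting_density = -1 gives biomass = 11; planting_density = 10 gives biomass = -11.

-11 to 11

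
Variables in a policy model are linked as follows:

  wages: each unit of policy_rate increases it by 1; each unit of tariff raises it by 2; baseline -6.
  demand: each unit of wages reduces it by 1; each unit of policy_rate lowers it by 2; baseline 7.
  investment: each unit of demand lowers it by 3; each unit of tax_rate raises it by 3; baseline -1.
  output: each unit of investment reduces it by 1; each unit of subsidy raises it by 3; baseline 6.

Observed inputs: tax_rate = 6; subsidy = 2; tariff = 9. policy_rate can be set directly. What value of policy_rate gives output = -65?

Substituting into the wages equation gives wages = policy_rate + 12.
demand becomes -3*policy_rate - 5.
investment becomes 9*policy_rate + 32.
Substituting into the output equation gives output = -9*policy_rate - 20.
Solve -9*policy_rate - 20 = -65: policy_rate = (-65 + 20) / -9 = 5.

policy_rate = 5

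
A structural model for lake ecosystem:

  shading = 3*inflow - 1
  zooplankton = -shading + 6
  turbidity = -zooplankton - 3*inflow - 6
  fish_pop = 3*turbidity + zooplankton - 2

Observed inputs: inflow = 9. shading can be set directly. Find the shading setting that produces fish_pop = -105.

Intervening on shading fixes its value directly, overriding its dependence on inflow.
Substituting into the turbidity equation gives turbidity = shading - 39.
So fish_pop = 2*shading - 113.
Solve 2*shading - 113 = -105: shading = (-105 + 113) / 2 = 4.

shading = 4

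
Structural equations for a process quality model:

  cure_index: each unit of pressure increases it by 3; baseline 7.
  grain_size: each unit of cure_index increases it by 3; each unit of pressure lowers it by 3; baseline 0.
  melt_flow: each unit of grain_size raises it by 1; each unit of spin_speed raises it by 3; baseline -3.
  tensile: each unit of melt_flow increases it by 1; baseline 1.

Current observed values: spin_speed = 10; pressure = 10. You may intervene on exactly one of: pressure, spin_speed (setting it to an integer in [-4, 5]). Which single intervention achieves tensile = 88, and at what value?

set spin_speed = 3

Intervening on pressure: tensile = 6*pressure + 49. Reaching 88 requires pressure = 13/2, not an integer.
Intervening on spin_speed: with other inputs at their observed values, tensile = 3*spin_speed + 79. Solving for 88 gives spin_speed = 3, within [-4, 5].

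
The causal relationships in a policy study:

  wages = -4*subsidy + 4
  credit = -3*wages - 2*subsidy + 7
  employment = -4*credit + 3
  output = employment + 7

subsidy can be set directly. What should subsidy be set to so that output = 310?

subsidy = -7

Substituting into the credit equation gives credit = 10*subsidy - 5.
Substituting into the employment equation gives employment = -40*subsidy + 23.
This gives output = -40*subsidy + 30.
Solve -40*subsidy + 30 = 310: subsidy = (310 - 30) / -40 = -7.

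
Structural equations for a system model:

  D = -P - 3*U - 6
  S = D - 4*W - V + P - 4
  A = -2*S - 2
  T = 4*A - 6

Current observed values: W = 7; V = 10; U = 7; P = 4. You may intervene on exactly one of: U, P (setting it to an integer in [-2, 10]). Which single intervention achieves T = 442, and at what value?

set U = 3

Intervening on U: with other inputs at their observed values, T = 24*U + 370. Solving for 442 gives U = 3, within [-2, 10].
Intervening on P: the paths from P to T cancel (net effect zero), leaving T = 538; 442 is unreachable this way.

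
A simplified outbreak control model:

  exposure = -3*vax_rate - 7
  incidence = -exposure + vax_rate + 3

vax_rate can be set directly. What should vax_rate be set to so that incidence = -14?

Substituting into the incidence equation gives incidence = 4*vax_rate + 10.
Solve 4*vax_rate + 10 = -14: vax_rate = (-14 - 10) / 4 = -6.

vax_rate = -6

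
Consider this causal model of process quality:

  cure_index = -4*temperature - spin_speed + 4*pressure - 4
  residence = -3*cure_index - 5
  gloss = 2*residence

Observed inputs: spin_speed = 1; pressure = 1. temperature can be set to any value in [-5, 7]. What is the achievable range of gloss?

Substituting into the cure_index equation gives cure_index = -4*temperature - 1.
residence becomes 12*temperature - 2.
So gloss = 24*temperature - 4.
Linear in temperature, so extremes are at the endpoints: temperature = -5 gives gloss = -124; temperature = 7 gives gloss = 164.

-124 to 164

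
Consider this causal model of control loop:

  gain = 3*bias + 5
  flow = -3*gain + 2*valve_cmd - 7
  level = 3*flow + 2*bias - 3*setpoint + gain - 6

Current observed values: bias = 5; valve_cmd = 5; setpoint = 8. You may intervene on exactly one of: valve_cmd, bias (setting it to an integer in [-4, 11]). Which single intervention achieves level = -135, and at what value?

Intervening on valve_cmd: with other inputs at their observed values, level = 6*valve_cmd - 201. Solving for -135 gives valve_cmd = 11, within [-4, 11].
Intervening on bias: level = -22*bias - 61. Reaching -135 requires bias = 37/11, not an integer.

set valve_cmd = 11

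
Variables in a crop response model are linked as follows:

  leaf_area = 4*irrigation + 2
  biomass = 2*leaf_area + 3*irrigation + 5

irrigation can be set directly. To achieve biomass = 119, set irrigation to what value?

Substituting into the biomass equation gives biomass = 11*irrigation + 9.
Solve 11*irrigation + 9 = 119: irrigation = (119 - 9) / 11 = 10.

irrigation = 10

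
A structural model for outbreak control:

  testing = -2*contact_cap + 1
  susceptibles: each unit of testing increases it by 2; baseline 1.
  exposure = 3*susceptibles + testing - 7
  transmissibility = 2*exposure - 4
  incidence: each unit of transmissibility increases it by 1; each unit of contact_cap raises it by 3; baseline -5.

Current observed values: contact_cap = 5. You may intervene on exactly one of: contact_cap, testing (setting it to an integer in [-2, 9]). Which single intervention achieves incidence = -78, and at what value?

Intervening on contact_cap: with other inputs at their observed values, incidence = -25*contact_cap - 3. Solving for -78 gives contact_cap = 3, within [-2, 9].
Intervening on testing: incidence = 14*testing - 2. Reaching -78 requires testing = -38/7, not an integer.

set contact_cap = 3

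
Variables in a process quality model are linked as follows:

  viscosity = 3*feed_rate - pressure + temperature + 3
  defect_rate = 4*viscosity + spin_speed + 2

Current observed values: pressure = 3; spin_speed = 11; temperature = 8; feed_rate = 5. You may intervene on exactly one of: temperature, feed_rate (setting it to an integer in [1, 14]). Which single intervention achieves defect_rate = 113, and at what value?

Intervening on temperature: with other inputs at their observed values, defect_rate = 4*temperature + 73. Solving for 113 gives temperature = 10, within [1, 14].
Intervening on feed_rate: defect_rate = 12*feed_rate + 45. Reaching 113 requires feed_rate = 17/3, not an integer.

set temperature = 10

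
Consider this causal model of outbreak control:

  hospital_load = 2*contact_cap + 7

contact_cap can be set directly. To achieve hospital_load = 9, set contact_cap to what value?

Solve 2*contact_cap + 7 = 9: contact_cap = (9 - 7) / 2 = 1.

contact_cap = 1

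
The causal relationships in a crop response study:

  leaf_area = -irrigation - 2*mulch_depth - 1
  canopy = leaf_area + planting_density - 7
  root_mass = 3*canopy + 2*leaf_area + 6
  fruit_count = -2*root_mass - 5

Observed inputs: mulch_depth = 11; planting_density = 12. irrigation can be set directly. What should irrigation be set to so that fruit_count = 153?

irrigation = -3

Substituting into the leaf_area equation gives leaf_area = -irrigation - 23.
canopy becomes -irrigation - 18.
So root_mass = -5*irrigation - 94.
So fruit_count = 10*irrigation + 183.
Solve 10*irrigation + 183 = 153: irrigation = (153 - 183) / 10 = -3.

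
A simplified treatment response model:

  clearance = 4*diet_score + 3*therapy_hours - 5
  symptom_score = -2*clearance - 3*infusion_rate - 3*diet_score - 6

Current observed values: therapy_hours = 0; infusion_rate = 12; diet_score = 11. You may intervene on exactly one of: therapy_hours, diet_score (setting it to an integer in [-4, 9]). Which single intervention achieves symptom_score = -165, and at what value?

Intervening on therapy_hours: with other inputs at their observed values, symptom_score = -6*therapy_hours - 153. Solving for -165 gives therapy_hours = 2, within [-4, 9].
Intervening on diet_score: symptom_score = -11*diet_score - 32. Reaching -165 requires diet_score = 133/11, not an integer.

set therapy_hours = 2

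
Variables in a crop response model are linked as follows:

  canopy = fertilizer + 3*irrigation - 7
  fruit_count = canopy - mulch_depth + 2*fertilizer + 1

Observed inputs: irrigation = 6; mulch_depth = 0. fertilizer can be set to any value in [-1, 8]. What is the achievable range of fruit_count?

9 to 36

Substituting into the canopy equation gives canopy = fertilizer + 11.
Substituting into the fruit_count equation gives fruit_count = 3*fertilizer + 12.
Linear in fertilizer, so extremes are at the endpoints: fertilizer = -1 gives fruit_count = 9; fertilizer = 8 gives fruit_count = 36.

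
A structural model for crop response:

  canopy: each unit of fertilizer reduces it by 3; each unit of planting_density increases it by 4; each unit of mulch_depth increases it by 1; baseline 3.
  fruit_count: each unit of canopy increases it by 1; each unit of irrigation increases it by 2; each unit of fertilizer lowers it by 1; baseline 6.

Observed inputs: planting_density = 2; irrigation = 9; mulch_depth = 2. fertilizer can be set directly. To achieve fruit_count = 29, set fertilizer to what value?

Substituting into the canopy equation gives canopy = -3*fertilizer + 13.
Substituting into the fruit_count equation gives fruit_count = -4*fertilizer + 37.
Solve -4*fertilizer + 37 = 29: fertilizer = (29 - 37) / -4 = 2.

fertilizer = 2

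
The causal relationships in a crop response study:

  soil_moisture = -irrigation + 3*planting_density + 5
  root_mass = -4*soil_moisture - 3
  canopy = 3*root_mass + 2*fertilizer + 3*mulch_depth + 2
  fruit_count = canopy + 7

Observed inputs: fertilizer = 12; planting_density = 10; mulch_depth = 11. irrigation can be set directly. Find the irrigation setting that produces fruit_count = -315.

Substituting into the soil_moisture equation gives soil_moisture = -irrigation + 35.
Substituting into the root_mass equation gives root_mass = 4*irrigation - 143.
Substituting into the canopy equation gives canopy = 12*irrigation - 370.
Substituting into the fruit_count equation gives fruit_count = 12*irrigation - 363.
Solve 12*irrigation - 363 = -315: irrigation = (-315 + 363) / 12 = 4.

irrigation = 4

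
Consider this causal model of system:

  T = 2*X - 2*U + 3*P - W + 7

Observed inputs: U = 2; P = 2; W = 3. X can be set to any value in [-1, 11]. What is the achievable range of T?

4 to 28

Substituting into the T equation gives T = 2*X + 6.
Linear in X, so extremes are at the endpoints: X = -1 gives T = 4; X = 11 gives T = 28.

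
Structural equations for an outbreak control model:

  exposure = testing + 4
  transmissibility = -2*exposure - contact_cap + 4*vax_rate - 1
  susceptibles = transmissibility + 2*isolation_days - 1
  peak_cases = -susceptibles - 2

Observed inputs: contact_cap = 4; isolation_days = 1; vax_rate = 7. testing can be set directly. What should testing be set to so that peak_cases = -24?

testing = -3

Substituting into the transmissibility equation gives transmissibility = -2*testing + 15.
Substituting into the susceptibles equation gives susceptibles = -2*testing + 16.
So peak_cases = 2*testing - 18.
Solve 2*testing - 18 = -24: testing = (-24 + 18) / 2 = -3.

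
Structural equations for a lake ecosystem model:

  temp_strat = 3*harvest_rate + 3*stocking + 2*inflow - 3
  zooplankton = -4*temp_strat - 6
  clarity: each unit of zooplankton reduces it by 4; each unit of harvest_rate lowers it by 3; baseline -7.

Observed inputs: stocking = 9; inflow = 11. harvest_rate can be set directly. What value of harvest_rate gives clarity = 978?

Substituting into the temp_strat equation gives temp_strat = 3*harvest_rate + 46.
zooplankton becomes -12*harvest_rate - 190.
This gives clarity = 45*harvest_rate + 753.
Solve 45*harvest_rate + 753 = 978: harvest_rate = (978 - 753) / 45 = 5.

harvest_rate = 5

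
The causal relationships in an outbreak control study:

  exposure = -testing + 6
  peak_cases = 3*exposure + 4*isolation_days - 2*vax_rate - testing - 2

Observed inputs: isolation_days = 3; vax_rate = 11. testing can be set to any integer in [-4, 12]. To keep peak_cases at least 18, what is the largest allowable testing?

Substituting into the peak_cases equation gives peak_cases = -4*testing + 6.
Require -4*testing + 6 ≥ 18, so testing ≤ -3.
The largest integer in [-4, 12] satisfying this is -3.

testing = -3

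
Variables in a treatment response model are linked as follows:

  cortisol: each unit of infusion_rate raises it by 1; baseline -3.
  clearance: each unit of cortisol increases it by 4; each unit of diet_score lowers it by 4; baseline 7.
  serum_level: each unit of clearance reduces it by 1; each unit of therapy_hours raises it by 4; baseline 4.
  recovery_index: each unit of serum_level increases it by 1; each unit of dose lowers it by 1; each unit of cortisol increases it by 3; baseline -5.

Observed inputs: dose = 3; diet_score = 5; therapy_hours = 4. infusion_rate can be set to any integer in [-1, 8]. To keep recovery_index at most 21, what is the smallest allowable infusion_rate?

Substituting into the clearance equation gives clearance = 4*infusion_rate - 25.
Substituting into the serum_level equation gives serum_level = -4*infusion_rate + 45.
recovery_index becomes -infusion_rate + 28.
Require -infusion_rate + 28 ≤ 21, so infusion_rate ≥ 7.
The smallest integer in [-1, 8] satisfying this is 7.

infusion_rate = 7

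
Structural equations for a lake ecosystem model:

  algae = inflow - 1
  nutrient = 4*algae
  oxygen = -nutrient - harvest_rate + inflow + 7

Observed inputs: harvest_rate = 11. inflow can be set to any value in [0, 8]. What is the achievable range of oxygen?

-24 to 0

Substituting into the nutrient equation gives nutrient = 4*inflow - 4.
Substituting into the oxygen equation gives oxygen = -3*inflow.
Linear in inflow, so extremes are at the endpoints: inflow = 0 gives oxygen = 0; inflow = 8 gives oxygen = -24.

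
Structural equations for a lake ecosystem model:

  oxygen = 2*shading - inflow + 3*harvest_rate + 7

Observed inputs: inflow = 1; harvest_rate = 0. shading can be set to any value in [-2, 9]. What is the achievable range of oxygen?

2 to 24

Substituting into the oxygen equation gives oxygen = 2*shading + 6.
Linear in shading, so extremes are at the endpoints: shading = -2 gives oxygen = 2; shading = 9 gives oxygen = 24.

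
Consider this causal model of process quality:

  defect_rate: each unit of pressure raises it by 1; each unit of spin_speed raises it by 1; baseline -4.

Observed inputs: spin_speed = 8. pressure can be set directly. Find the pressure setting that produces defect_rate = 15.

Substituting into the defect_rate equation gives defect_rate = pressure + 4.
Solve pressure + 4 = 15: pressure = (15 - 4) / 1 = 11.

pressure = 11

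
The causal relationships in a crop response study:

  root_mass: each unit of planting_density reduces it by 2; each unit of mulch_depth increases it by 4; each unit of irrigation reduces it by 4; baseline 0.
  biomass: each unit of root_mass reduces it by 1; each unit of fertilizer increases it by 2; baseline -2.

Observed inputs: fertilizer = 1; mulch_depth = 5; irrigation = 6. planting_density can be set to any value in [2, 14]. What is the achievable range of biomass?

8 to 32

Substituting into the root_mass equation gives root_mass = -2*planting_density - 4.
Substituting into the biomass equation gives biomass = 2*planting_density + 4.
Linear in planting_density, so extremes are at the endpoints: planting_density = 2 gives biomass = 8; planting_density = 14 gives biomass = 32.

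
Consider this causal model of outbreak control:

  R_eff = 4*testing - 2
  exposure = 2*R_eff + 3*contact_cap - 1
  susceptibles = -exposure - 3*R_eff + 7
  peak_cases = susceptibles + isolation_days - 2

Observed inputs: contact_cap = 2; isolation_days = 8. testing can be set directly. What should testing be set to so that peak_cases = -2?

Substituting into the exposure equation gives exposure = 8*testing + 1.
Substituting into the susceptibles equation gives susceptibles = -20*testing + 12.
peak_cases becomes -20*testing + 18.
Solve -20*testing + 18 = -2: testing = (-2 - 18) / -20 = 1.

testing = 1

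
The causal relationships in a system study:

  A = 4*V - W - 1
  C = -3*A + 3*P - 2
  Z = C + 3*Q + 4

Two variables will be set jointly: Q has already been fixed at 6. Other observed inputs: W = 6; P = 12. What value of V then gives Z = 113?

V = -3

With Q held at 6:
Substituting into the A equation gives A = 4*V - 7.
Substituting into the C equation gives C = -12*V + 55.
Z becomes -12*V + 77.
Solve -12*V + 77 = 113: V = (113 - 77) / -12 = -3.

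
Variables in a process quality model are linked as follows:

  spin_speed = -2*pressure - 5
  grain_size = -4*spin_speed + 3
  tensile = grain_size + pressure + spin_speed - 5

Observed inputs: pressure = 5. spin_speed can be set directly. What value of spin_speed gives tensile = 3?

spin_speed = 0

Intervening on spin_speed fixes its value directly, overriding its dependence on pressure.
Substituting into the tensile equation gives tensile = -3*spin_speed + 3.
Solve -3*spin_speed + 3 = 3: spin_speed = (3 - 3) / -3 = 0.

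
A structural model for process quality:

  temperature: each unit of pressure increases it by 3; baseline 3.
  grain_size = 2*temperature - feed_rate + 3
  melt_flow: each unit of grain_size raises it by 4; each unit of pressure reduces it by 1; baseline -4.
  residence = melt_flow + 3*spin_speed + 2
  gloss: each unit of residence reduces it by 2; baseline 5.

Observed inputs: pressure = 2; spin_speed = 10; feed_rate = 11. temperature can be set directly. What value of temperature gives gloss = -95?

Intervening on temperature fixes its value directly, overriding its dependence on pressure.
Substituting into the grain_size equation gives grain_size = 2*temperature - 8.
This gives melt_flow = 8*temperature - 38.
So residence = 8*temperature - 6.
So gloss = -16*temperature + 17.
Solve -16*temperature + 17 = -95: temperature = (-95 - 17) / -16 = 7.

temperature = 7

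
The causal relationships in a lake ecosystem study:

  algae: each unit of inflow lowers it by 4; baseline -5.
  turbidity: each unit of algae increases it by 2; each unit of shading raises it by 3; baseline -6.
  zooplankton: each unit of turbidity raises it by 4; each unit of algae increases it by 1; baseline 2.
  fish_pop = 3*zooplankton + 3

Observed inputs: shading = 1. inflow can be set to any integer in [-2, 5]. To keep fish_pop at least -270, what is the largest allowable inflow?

Substituting into the turbidity equation gives turbidity = -8*inflow - 13.
Substituting into the zooplankton equation gives zooplankton = -36*inflow - 55.
Substituting into the fish_pop equation gives fish_pop = -108*inflow - 162.
Require -108*inflow - 162 ≥ -270, so inflow ≤ 1.
The largest integer in [-2, 5] satisfying this is 1.

inflow = 1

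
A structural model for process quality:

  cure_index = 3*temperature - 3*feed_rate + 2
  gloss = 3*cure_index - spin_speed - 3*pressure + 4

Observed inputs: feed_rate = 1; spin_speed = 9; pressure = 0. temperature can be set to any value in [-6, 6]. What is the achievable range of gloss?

Substituting into the cure_index equation gives cure_index = 3*temperature - 1.
Substituting into the gloss equation gives gloss = 9*temperature - 8.
Linear in temperature, so extremes are at the endpoints: temperature = -6 gives gloss = -62; temperature = 6 gives gloss = 46.

-62 to 46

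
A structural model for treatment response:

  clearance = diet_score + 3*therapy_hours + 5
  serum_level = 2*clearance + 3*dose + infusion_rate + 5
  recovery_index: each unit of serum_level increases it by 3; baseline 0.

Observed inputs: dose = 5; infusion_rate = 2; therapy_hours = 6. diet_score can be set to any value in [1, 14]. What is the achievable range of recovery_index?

Substituting into the clearance equation gives clearance = diet_score + 23.
Substituting into the serum_level equation gives serum_level = 2*diet_score + 68.
Substituting into the recovery_index equation gives recovery_index = 6*diet_score + 204.
Linear in diet_score, so extremes are at the endpoints: diet_score = 1 gives recovery_index = 210; diet_score = 14 gives recovery_index = 288.

210 to 288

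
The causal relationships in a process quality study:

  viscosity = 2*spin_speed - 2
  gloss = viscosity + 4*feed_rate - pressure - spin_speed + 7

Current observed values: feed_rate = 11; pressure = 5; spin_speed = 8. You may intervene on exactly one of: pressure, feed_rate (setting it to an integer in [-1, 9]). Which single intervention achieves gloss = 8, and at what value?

Intervening on pressure: gloss = -pressure + 57. Reaching 8 requires pressure = 49, outside [-1, 9].
Intervening on feed_rate: with other inputs at their observed values, gloss = 4*feed_rate + 8. Solving for 8 gives feed_rate = 0, within [-1, 9].

set feed_rate = 0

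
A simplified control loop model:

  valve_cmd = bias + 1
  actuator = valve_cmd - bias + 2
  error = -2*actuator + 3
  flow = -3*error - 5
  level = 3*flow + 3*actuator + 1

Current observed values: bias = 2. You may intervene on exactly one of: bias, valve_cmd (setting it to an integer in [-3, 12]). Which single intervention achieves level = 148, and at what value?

Intervening on bias: the paths from bias to level cancel (net effect zero), leaving level = 22; 148 is unreachable this way.
Intervening on valve_cmd: with other inputs at their observed values, level = 21*valve_cmd - 41. Solving for 148 gives valve_cmd = 9, within [-3, 12].

set valve_cmd = 9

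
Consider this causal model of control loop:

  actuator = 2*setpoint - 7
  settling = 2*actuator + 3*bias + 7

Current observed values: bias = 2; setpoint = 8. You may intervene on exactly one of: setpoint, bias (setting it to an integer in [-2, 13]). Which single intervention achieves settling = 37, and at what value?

set bias = 4

Intervening on setpoint: settling = 4*setpoint - 1. Reaching 37 requires setpoint = 19/2, not an integer.
Intervening on bias: with other inputs at their observed values, settling = 3*bias + 25. Solving for 37 gives bias = 4, within [-2, 13].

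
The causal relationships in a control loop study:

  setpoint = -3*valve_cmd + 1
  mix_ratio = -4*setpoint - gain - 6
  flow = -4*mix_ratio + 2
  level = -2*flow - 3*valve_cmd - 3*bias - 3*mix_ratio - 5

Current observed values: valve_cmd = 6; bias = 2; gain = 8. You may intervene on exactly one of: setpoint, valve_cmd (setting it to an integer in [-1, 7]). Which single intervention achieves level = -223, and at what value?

Intervening on setpoint: with other inputs at their observed values, level = -20*setpoint - 103. Solving for -223 gives setpoint = 6, within [-1, 7].
Intervening on valve_cmd: level = 57*valve_cmd - 105. Reaching -223 requires valve_cmd = -118/57, not an integer.

set setpoint = 6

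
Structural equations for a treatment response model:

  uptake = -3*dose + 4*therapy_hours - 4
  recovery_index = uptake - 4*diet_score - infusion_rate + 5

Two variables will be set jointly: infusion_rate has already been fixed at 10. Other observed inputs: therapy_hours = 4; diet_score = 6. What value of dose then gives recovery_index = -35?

dose = 6

With infusion_rate held at 10:
Substituting into the uptake equation gives uptake = -3*dose + 12.
recovery_index becomes -3*dose - 17.
Solve -3*dose - 17 = -35: dose = (-35 + 17) / -3 = 6.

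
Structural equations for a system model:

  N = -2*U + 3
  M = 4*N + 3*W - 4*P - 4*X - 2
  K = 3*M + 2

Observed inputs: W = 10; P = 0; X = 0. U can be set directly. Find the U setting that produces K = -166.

Substituting into the M equation gives M = -8*U + 40.
This gives K = -24*U + 122.
Solve -24*U + 122 = -166: U = (-166 - 122) / -24 = 12.

U = 12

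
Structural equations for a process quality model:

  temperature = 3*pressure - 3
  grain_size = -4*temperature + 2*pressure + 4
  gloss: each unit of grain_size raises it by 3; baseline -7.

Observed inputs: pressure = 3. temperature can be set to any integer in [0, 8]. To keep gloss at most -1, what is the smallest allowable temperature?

Intervening on temperature fixes its value directly, overriding its dependence on pressure.
Substituting into the grain_size equation gives grain_size = -4*temperature + 10.
Substituting into the gloss equation gives gloss = -12*temperature + 23.
Require -12*temperature + 23 ≤ -1, so temperature ≥ 2.
The smallest integer in [0, 8] satisfying this is 2.

temperature = 2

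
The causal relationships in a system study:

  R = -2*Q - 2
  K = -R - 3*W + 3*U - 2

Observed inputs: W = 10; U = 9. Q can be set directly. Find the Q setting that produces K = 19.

Substituting into the K equation gives K = 2*Q - 3.
Solve 2*Q - 3 = 19: Q = (19 + 3) / 2 = 11.

Q = 11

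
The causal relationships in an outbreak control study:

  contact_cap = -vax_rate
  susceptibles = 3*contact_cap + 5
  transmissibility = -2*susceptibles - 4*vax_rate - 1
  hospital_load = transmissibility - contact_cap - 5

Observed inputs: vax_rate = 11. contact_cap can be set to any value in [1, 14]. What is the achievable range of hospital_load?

Intervening on contact_cap fixes its value directly, overriding its dependence on vax_rate.
Substituting into the transmissibility equation gives transmissibility = -6*contact_cap - 55.
Substituting into the hospital_load equation gives hospital_load = -7*contact_cap - 60.
Linear in contact_cap, so extremes are at the endpoints: contact_cap = 1 gives hospital_load = -67; contact_cap = 14 gives hospital_load = -158.

-158 to -67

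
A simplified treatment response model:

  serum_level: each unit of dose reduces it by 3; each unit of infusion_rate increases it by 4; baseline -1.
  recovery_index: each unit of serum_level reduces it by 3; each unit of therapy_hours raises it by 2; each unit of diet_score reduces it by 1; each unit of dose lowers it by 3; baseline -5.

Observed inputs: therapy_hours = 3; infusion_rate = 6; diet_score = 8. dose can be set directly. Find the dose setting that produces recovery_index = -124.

Substituting into the serum_level equation gives serum_level = -3*dose + 23.
Substituting into the recovery_index equation gives recovery_index = 6*dose - 76.
Solve 6*dose - 76 = -124: dose = (-124 + 76) / 6 = -8.

dose = -8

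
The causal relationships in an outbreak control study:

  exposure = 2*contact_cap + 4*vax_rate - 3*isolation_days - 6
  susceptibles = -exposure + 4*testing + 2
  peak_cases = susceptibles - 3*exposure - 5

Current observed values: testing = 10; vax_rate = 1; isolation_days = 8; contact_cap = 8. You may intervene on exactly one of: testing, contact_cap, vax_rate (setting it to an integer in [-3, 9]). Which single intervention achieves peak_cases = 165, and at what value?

set contact_cap = -3

Intervening on testing: peak_cases = 4*testing + 37. Reaching 165 requires testing = 32, outside [-3, 9].
Intervening on contact_cap: with other inputs at their observed values, peak_cases = -8*contact_cap + 141. Solving for 165 gives contact_cap = -3, within [-3, 9].
Intervening on vax_rate: peak_cases = -16*vax_rate + 93. Reaching 165 requires vax_rate = -9/2, not an integer.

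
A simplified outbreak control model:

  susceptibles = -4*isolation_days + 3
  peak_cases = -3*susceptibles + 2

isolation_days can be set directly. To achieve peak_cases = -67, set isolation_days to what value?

isolation_days = -5

Substituting into the peak_cases equation gives peak_cases = 12*isolation_days - 7.
Solve 12*isolation_days - 7 = -67: isolation_days = (-67 + 7) / 12 = -5.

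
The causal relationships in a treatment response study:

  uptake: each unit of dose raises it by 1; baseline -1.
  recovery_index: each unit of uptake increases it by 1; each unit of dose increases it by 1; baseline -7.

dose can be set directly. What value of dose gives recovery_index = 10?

dose = 9

Substituting into the recovery_index equation gives recovery_index = 2*dose - 8.
Solve 2*dose - 8 = 10: dose = (10 + 8) / 2 = 9.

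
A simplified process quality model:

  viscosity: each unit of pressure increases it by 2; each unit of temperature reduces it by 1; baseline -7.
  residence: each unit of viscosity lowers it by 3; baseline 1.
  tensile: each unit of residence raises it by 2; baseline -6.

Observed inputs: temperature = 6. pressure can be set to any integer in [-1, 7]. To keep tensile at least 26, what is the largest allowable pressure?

Substituting into the viscosity equation gives viscosity = 2*pressure - 13.
residence becomes -6*pressure + 40.
So tensile = -12*pressure + 74.
Require -12*pressure + 74 ≥ 26, so pressure ≤ 4.
The largest integer in [-1, 7] satisfying this is 4.

pressure = 4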